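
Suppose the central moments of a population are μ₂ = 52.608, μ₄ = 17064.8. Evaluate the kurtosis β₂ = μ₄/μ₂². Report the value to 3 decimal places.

μ₂² = 52.608² = 2767.60166
μ₄/μ₂² = 17064.8 / 2767.60166 = 6.16592
β₂ ≈ 6.166

6.166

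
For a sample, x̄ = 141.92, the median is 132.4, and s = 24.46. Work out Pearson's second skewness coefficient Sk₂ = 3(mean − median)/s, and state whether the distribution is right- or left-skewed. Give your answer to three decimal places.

Sk₂ = 3(141.92 − 132.4) / 24.46 = 3 × 9.5200 / 24.46
    = 28.5600 / 24.46 ≈ 1.168
Sk₂ > 0 ⇒ mean > median ⇒ right-skewed (positive skew).

1.168, right-skewed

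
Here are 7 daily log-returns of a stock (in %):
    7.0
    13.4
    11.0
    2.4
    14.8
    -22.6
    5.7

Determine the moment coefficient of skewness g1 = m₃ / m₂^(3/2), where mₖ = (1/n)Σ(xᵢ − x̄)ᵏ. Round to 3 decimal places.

x̄ = (7.0 + 13.4 + 11.0 + 2.4 + 14.8 - 22.6 + 5.7) / 7 = 4.5286
deviations (xᵢ − x̄): 2.4714, 8.8714, 6.4714, -2.1286, 10.2714, -27.1286, 1.1714
Σ(xᵢ − x̄)² = 974.0543 ⇒ m₂ = 974.0543/7 = 139.15061
Σ(xᵢ − x̄)³ = -17905.5885 ⇒ m₃ = -17905.5885/7 = -2557.94122
m₂^(3/2) = 139.15061^(1.5) = 1641.45009
g1 = m₃ / m₂^(3/2) = -2557.94122 / 1641.45009 ≈ -1.558

-1.558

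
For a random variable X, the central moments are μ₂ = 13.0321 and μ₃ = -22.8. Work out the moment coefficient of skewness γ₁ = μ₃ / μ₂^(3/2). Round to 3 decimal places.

σ = √μ₂ = √13.0321 = 3.61000
σ³ = μ₂^(3/2) = 47.04588
γ₁ = μ₃/σ³ = -22.8 / 47.04588 ≈ -0.485

-0.485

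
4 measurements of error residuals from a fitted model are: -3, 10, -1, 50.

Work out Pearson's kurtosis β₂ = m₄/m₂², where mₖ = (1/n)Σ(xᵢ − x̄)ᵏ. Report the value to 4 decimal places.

2.1762

x̄ = 14.0000
Σ(xᵢ − x̄)² = 1826.0000 ⇒ m₂ = 456.50000
Σ(xᵢ − x̄)⁴ = 1814018.0000 ⇒ m₄ = 453504.50000
m₂² = 208392.25000
β₂ = m₄/m₂² = 453504.50000 / 208392.25000 ≈ 2.1762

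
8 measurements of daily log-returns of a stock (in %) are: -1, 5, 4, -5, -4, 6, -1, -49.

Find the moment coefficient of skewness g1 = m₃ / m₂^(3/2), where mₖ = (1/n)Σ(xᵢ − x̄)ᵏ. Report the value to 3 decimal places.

x̄ = (-1 + 5 + 4 - 5 - 4 + 6 - 1 - 49) / 8 = -5.6250
deviations (xᵢ − x̄): 4.6250, 10.6250, 9.6250, 0.6250, 1.6250, 11.6250, 4.6250, -43.3750
Σ(xᵢ − x̄)² = 2267.8750 ⇒ m₂ = 2267.8750/8 = 283.48438
Σ(xᵢ − x̄)³ = -77740.7813 ⇒ m₃ = -77740.7813/8 = -9717.59766
m₂^(3/2) = 283.48438^(1.5) = 4773.02479
g1 = m₃ / m₂^(3/2) = -9717.59766 / 4773.02479 ≈ -2.036

-2.036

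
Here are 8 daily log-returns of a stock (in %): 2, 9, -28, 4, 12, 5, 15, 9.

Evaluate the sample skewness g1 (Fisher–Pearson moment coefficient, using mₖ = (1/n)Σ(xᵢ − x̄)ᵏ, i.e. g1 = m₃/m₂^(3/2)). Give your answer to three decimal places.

-1.816

x̄ = (2 + 9 - 28 + 4 + 12 + 5 + 15 + 9) / 8 = 3.5000
deviations (xᵢ − x̄): -1.5000, 5.5000, -31.5000, 0.5000, 8.5000, 1.5000, 11.5000, 5.5000
Σ(xᵢ − x̄)² = 1262.0000 ⇒ m₂ = 1262.0000/8 = 157.75000
Σ(xᵢ − x̄)³ = -28788.0000 ⇒ m₃ = -28788.0000/8 = -3598.50000
m₂^(3/2) = 157.75000^(1.5) = 1981.31739
g1 = m₃ / m₂^(3/2) = -3598.50000 / 1981.31739 ≈ -1.816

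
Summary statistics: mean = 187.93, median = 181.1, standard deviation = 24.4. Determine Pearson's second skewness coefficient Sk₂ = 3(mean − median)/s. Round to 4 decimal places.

Sk₂ = 3(187.93 − 181.1) / 24.4 = 3 × 6.8300 / 24.4
    = 20.4900 / 24.4 ≈ 0.8398

0.8398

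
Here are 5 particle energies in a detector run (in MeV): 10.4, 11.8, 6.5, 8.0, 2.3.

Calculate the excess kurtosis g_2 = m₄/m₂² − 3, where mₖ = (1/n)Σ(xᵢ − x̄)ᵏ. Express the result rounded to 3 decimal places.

x̄ = 7.8000
Σ(xᵢ − x̄)² = 54.7400 ⇒ m₂ = 10.94800
Σ(xᵢ − x̄)⁴ = 1219.6178 ⇒ m₄ = 243.92356
m₂² = 119.85870
g_2 = m₄/m₂² − 3 = 2.03509 − 3 ≈ -0.965

-0.965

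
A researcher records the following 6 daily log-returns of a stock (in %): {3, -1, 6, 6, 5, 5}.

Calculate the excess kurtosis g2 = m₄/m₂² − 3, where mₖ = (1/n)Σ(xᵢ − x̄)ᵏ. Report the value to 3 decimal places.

x̄ = 4.0000
Σ(xᵢ − x̄)² = 36.0000 ⇒ m₂ = 6.00000
Σ(xᵢ − x̄)⁴ = 660.0000 ⇒ m₄ = 110.00000
m₂² = 36.00000
g2 = m₄/m₂² − 3 = 3.05556 − 3 ≈ 0.056

0.056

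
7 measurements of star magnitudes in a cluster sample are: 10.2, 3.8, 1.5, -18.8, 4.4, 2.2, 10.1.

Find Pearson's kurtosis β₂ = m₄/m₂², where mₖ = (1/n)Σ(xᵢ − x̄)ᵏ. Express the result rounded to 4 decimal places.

x̄ = 1.9143
Σ(xᵢ − x̄)² = 574.7286 ⇒ m₂ = 82.10408
Σ(xᵢ − x̄)⁴ = 193364.9413 ⇒ m₄ = 27623.56305
m₂² = 6741.08022
β₂ = m₄/m₂² = 27623.56305 / 6741.08022 ≈ 4.0978

4.0978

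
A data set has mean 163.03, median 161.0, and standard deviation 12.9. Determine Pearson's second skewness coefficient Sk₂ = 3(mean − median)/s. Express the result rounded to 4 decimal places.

Sk₂ = 3(163.03 − 161.0) / 12.9 = 3 × 2.0300 / 12.9
    = 6.0900 / 12.9 ≈ 0.4721

0.4721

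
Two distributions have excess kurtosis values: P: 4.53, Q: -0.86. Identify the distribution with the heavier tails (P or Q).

P

Higher excess kurtosis ⇒ heavier tails relative to the normal distribution.
4.53 vs -0.86: the larger is 4.53, so P has heavier tails. (P is leptokurtic — heavier-than-normal tails; the other is platykurtic.)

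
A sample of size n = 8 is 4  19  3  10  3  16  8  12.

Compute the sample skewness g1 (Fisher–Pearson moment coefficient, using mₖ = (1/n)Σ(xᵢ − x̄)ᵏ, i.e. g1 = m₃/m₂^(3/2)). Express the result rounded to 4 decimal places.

x̄ = (4 + 19 + 3 + 10 + 3 + 16 + 8 + 12) / 8 = 9.3750
deviations (xᵢ − x̄): -5.3750, 9.6250, -6.3750, 0.6250, -6.3750, 6.6250, -1.3750, 2.6250
Σ(xᵢ − x̄)² = 255.8750 ⇒ m₂ = 255.8750/8 = 31.98438
Σ(xᵢ − x̄)³ = 524.7188 ⇒ m₃ = 524.7188/8 = 65.58984
m₂^(3/2) = 31.98438^(1.5) = 180.88677
g1 = m₃ / m₂^(3/2) = 65.58984 / 180.88677 ≈ 0.3626

0.3626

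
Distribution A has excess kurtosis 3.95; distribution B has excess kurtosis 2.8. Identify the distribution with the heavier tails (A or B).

A

Higher excess kurtosis ⇒ heavier tails relative to the normal distribution.
3.95 vs 2.8: the larger is 3.95, so A has heavier tails.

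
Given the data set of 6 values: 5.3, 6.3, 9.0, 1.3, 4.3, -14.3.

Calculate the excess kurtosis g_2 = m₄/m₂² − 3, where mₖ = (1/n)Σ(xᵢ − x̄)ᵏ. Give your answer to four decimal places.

x̄ = 1.9833
Σ(xᵢ − x̄)² = 349.8483 ⇒ m₂ = 58.30806
Σ(xᵢ − x̄)⁴ = 73224.0903 ⇒ m₄ = 12204.01505
m₂² = 3399.82934
g_2 = m₄/m₂² − 3 = 3.58960 − 3 ≈ 0.5896

0.5896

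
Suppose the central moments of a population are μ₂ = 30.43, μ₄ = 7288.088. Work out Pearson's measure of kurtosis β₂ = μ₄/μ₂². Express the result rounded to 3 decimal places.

7.871

μ₂² = 30.43² = 925.98490
μ₄/μ₂² = 7288.088 / 925.98490 = 7.87063
β₂ ≈ 7.871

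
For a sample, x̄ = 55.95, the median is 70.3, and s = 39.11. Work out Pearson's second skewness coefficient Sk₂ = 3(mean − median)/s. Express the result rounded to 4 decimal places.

-1.1007

Sk₂ = 3(55.95 − 70.3) / 39.11 = 3 × -14.3500 / 39.11
    = -43.0500 / 39.11 ≈ -1.1007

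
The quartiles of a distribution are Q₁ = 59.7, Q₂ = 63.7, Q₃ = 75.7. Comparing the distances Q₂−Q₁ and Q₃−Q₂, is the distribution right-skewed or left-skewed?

right-skewed

Q₂ − Q₁ = 4.0;  Q₃ − Q₂ = 12.0
Q₃ − Q₂ > Q₂ − Q₁ ⇒ the upper half is more spread out ⇒ right-skewed.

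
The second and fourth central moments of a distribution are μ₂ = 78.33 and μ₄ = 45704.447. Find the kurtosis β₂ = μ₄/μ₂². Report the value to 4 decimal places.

μ₂² = 78.33² = 6135.58890
μ₄/μ₂² = 45704.447 / 6135.58890 = 7.44907
β₂ ≈ 7.4491

7.4491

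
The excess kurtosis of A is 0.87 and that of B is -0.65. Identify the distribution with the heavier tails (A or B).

A

Higher excess kurtosis ⇒ heavier tails relative to the normal distribution.
0.87 vs -0.65: the larger is 0.87, so A has heavier tails. (A is leptokurtic — heavier-than-normal tails; the other is platykurtic.)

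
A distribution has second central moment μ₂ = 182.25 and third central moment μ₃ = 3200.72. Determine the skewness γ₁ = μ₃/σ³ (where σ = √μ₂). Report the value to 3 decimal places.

1.301

σ = √μ₂ = √182.25 = 13.50000
σ³ = μ₂^(3/2) = 2460.37500
γ₁ = μ₃/σ³ = 3200.72 / 2460.37500 ≈ 1.301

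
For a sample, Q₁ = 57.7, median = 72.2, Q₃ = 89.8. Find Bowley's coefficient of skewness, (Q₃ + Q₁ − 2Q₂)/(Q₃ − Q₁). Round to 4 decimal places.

numerator: Q₃ + Q₁ − 2Q₂ = 89.8 + 57.7 − 2×72.2 = 3.1000
denominator: Q₃ − Q₁ = 89.8 − 57.7 = 32.1000
Bowley skewness = 3.1000 / 32.1000 ≈ 0.0966

0.0966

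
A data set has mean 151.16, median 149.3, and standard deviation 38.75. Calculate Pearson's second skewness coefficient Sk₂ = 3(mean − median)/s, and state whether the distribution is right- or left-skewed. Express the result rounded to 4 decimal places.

Sk₂ = 3(151.16 − 149.3) / 38.75 = 3 × 1.8600 / 38.75
    = 5.5800 / 38.75 ≈ 0.1440
Sk₂ > 0 ⇒ mean > median ⇒ right-skewed (positive skew).

0.1440, right-skewed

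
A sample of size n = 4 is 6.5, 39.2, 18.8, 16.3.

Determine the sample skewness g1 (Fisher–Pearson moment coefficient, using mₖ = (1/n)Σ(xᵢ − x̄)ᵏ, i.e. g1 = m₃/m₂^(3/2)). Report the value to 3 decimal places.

x̄ = (6.5 + 39.2 + 18.8 + 16.3) / 4 = 20.2000
deviations (xᵢ − x̄): -13.7000, 19.0000, -1.4000, -3.9000
Σ(xᵢ − x̄)² = 565.8600 ⇒ m₂ = 565.8600/4 = 141.46500
Σ(xᵢ − x̄)³ = 4225.5840 ⇒ m₃ = 4225.5840/4 = 1056.39600
m₂^(3/2) = 141.46500^(1.5) = 1682.57141
g1 = m₃ / m₂^(3/2) = 1056.39600 / 1682.57141 ≈ 0.628

0.628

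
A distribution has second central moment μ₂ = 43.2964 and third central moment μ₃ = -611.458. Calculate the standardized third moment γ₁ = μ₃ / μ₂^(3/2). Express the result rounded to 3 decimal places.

-2.146

σ = √μ₂ = √43.2964 = 6.58000
σ³ = μ₂^(3/2) = 284.89031
γ₁ = μ₃/σ³ = -611.458 / 284.89031 ≈ -2.146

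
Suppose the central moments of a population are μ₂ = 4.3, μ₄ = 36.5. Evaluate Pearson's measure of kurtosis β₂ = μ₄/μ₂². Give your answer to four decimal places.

1.9740

μ₂² = 4.3² = 18.49000
μ₄/μ₂² = 36.5 / 18.49000 = 1.97404
β₂ ≈ 1.9740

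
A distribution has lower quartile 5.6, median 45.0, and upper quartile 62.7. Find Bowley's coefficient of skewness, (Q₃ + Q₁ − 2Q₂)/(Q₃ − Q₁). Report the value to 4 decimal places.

-0.3800

numerator: Q₃ + Q₁ − 2Q₂ = 62.7 + 5.6 − 2×45.0 = -21.7000
denominator: Q₃ − Q₁ = 62.7 − 5.6 = 57.1000
Bowley skewness = -21.7000 / 57.1000 ≈ -0.3800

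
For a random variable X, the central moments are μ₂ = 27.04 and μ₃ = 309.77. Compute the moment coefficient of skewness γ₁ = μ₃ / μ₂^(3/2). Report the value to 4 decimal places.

2.2031

σ = √μ₂ = √27.04 = 5.20000
σ³ = μ₂^(3/2) = 140.60800
γ₁ = μ₃/σ³ = 309.77 / 140.60800 ≈ 2.2031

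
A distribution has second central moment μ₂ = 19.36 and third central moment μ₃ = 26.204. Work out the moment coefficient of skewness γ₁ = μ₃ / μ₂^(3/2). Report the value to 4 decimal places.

σ = √μ₂ = √19.36 = 4.40000
σ³ = μ₂^(3/2) = 85.18400
γ₁ = μ₃/σ³ = 26.204 / 85.18400 ≈ 0.3076

0.3076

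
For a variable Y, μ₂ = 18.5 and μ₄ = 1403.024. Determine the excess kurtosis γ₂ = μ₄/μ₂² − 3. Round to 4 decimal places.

μ₂² = 18.5² = 342.25000
μ₄/μ₂² = 1403.024 / 342.25000 = 4.09941
γ₂ = 4.09941 − 3 ≈ 1.0994

1.0994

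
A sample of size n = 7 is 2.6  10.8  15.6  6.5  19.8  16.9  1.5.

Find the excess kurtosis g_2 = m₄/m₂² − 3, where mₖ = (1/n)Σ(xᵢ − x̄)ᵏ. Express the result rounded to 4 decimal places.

x̄ = 10.5286
Σ(xᵢ − x̄)² = 312.9543 ⇒ m₂ = 44.70776
Σ(xᵢ − x̄)⁴ = 20558.2377 ⇒ m₄ = 2936.89110
m₂² = 1998.78337
g_2 = m₄/m₂² − 3 = 1.46934 − 3 ≈ -1.5307

-1.5307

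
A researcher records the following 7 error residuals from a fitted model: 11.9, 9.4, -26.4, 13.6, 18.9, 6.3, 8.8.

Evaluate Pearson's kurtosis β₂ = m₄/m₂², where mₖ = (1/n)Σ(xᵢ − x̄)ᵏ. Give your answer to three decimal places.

4.537

x̄ = 6.0714
Σ(xᵢ − x̄)² = 1328.1943 ⇒ m₂ = 189.74204
Σ(xᵢ − x̄)⁴ = 1143374.8940 ⇒ m₄ = 163339.27057
m₂² = 36002.04205
β₂ = m₄/m₂² = 163339.27057 / 36002.04205 ≈ 4.537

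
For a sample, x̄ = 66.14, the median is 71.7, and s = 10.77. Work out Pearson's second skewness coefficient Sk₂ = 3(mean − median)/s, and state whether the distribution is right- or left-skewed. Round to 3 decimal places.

Sk₂ = 3(66.14 − 71.7) / 10.77 = 3 × -5.5600 / 10.77
    = -16.6800 / 10.77 ≈ -1.549
Sk₂ < 0 ⇒ mean < median ⇒ left-skewed (negative skew).

-1.549, left-skewed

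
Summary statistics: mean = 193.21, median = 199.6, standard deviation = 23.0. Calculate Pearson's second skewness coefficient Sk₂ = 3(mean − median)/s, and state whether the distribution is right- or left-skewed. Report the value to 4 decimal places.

Sk₂ = 3(193.21 − 199.6) / 23.0 = 3 × -6.3900 / 23.0
    = -19.1700 / 23.0 ≈ -0.8335
Sk₂ < 0 ⇒ mean < median ⇒ left-skewed (negative skew).

-0.8335, left-skewed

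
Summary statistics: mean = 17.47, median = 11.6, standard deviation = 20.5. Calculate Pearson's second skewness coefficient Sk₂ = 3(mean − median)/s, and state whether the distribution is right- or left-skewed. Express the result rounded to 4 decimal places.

Sk₂ = 3(17.47 − 11.6) / 20.5 = 3 × 5.8700 / 20.5
    = 17.6100 / 20.5 ≈ 0.8590
Sk₂ > 0 ⇒ mean > median ⇒ right-skewed (positive skew).

0.8590, right-skewed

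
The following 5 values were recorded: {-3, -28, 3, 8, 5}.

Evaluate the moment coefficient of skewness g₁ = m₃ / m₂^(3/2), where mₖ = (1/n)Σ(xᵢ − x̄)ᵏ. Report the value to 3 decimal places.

x̄ = (-3 - 28 + 3 + 8 + 5) / 5 = -3.0000
deviations (xᵢ − x̄): 0.0000, -25.0000, 6.0000, 11.0000, 8.0000
Σ(xᵢ − x̄)² = 846.0000 ⇒ m₂ = 846.0000/5 = 169.20000
Σ(xᵢ − x̄)³ = -13566.0000 ⇒ m₃ = -13566.0000/5 = -2713.20000
m₂^(3/2) = 169.20000^(1.5) = 2200.90115
g₁ = m₃ / m₂^(3/2) = -2713.20000 / 2200.90115 ≈ -1.233

-1.233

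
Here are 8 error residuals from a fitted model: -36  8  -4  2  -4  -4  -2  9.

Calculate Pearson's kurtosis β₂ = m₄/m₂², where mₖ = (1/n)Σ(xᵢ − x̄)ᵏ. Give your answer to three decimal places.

x̄ = -3.8750
Σ(xᵢ − x̄)² = 1376.8750 ⇒ m₂ = 172.10938
Σ(xᵢ − x̄)⁴ = 1113623.5879 ⇒ m₄ = 139202.94849
m₂² = 29621.63696
β₂ = m₄/m₂² = 139202.94849 / 29621.63696 ≈ 4.699

4.699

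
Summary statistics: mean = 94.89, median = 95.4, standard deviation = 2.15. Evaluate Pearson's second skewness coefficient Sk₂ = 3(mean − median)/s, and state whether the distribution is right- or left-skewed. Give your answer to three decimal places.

Sk₂ = 3(94.89 − 95.4) / 2.15 = 3 × -0.5100 / 2.15
    = -1.5300 / 2.15 ≈ -0.712
Sk₂ < 0 ⇒ mean < median ⇒ left-skewed (negative skew).

-0.712, left-skewed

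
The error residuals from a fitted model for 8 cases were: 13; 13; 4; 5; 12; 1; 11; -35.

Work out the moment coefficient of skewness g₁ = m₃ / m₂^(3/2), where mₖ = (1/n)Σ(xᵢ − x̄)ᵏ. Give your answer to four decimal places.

-1.9154

x̄ = (13 + 13 + 4 + 5 + 12 + 1 + 11 - 35) / 8 = 3.0000
deviations (xᵢ − x̄): 10.0000, 10.0000, 1.0000, 2.0000, 9.0000, -2.0000, 8.0000, -38.0000
Σ(xᵢ − x̄)² = 1798.0000 ⇒ m₂ = 1798.0000/8 = 224.75000
Σ(xᵢ − x̄)³ = -51630.0000 ⇒ m₃ = -51630.0000/8 = -6453.75000
m₂^(3/2) = 224.75000^(1.5) = 3369.37656
g₁ = m₃ / m₂^(3/2) = -6453.75000 / 3369.37656 ≈ -1.9154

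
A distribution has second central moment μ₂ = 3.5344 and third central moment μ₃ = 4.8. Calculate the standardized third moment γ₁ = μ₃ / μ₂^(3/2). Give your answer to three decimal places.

σ = √μ₂ = √3.5344 = 1.88000
σ³ = μ₂^(3/2) = 6.64467
γ₁ = μ₃/σ³ = 4.8 / 6.64467 ≈ 0.722

0.722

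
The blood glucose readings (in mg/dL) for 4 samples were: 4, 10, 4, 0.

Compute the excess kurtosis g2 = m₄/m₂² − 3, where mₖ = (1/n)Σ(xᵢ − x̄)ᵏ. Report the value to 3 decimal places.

x̄ = 4.5000
Σ(xᵢ − x̄)² = 51.0000 ⇒ m₂ = 12.75000
Σ(xᵢ − x̄)⁴ = 1325.2500 ⇒ m₄ = 331.31250
m₂² = 162.56250
g2 = m₄/m₂² − 3 = 2.03806 − 3 ≈ -0.962

-0.962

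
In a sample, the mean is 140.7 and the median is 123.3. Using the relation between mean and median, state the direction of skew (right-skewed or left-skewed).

mean − median = 140.7 − 123.3 = 17.4
mean > median ⇒ the longer tail is on the right ⇒ right-skewed (positively skewed).

right-skewed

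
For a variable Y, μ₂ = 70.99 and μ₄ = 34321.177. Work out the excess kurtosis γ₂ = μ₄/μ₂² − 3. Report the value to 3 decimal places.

3.810

μ₂² = 70.99² = 5039.58010
μ₄/μ₂² = 34321.177 / 5039.58010 = 6.81032
γ₂ = 6.81032 − 3 ≈ 3.810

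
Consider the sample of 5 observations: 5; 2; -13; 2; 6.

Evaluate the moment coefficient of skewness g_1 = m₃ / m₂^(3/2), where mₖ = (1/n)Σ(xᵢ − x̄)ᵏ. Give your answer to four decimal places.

x̄ = (5 + 2 - 13 + 2 + 6) / 5 = 0.4000
deviations (xᵢ − x̄): 4.6000, 1.6000, -13.4000, 1.6000, 5.6000
Σ(xᵢ − x̄)² = 237.2000 ⇒ m₂ = 237.2000/5 = 47.44000
Σ(xᵢ − x̄)³ = -2124.9600 ⇒ m₃ = -2124.9600/5 = -424.99200
m₂^(3/2) = 47.44000^(1.5) = 326.75107
g_1 = m₃ / m₂^(3/2) = -424.99200 / 326.75107 ≈ -1.3007

-1.3007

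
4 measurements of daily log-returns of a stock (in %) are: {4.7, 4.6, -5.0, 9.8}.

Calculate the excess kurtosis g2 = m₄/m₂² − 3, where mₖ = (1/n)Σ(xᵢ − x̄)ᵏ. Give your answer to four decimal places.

-0.9177

x̄ = 3.5250
Σ(xᵢ − x̄)² = 114.5875 ⇒ m₂ = 28.64688
Σ(xᵢ − x̄)⁴ = 6835.4279 ⇒ m₄ = 1708.85698
m₂² = 820.64345
g2 = m₄/m₂² − 3 = 2.08234 − 3 ≈ -0.9177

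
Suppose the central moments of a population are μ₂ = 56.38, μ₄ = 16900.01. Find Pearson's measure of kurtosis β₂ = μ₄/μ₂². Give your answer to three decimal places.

5.317

μ₂² = 56.38² = 3178.70440
μ₄/μ₂² = 16900.01 / 3178.70440 = 5.31663
β₂ ≈ 5.317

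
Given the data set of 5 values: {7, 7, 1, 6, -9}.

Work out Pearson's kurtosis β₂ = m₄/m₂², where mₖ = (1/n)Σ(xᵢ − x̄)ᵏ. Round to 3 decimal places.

2.562

x̄ = 2.4000
Σ(xᵢ − x̄)² = 187.2000 ⇒ m₂ = 37.44000
Σ(xᵢ − x̄)⁴ = 17956.8960 ⇒ m₄ = 3591.37920
m₂² = 1401.75360
β₂ = m₄/m₂² = 3591.37920 / 1401.75360 ≈ 2.562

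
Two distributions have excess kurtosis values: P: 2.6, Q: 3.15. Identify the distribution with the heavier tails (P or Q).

Higher excess kurtosis ⇒ heavier tails relative to the normal distribution.
2.6 vs 3.15: the larger is 3.15, so Q has heavier tails.

Q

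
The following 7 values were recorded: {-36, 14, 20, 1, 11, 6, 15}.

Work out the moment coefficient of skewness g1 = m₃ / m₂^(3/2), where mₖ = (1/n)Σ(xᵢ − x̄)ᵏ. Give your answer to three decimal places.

x̄ = (-36 + 14 + 20 + 1 + 11 + 6 + 15) / 7 = 4.4286
deviations (xᵢ − x̄): -40.4286, 9.5714, 15.5714, -3.4286, 6.5714, 1.5714, 10.5714
Σ(xᵢ − x̄)² = 2137.7143 ⇒ m₂ = 2137.7143/7 = 305.38776
Σ(xᵢ − x̄)³ = -59998.0408 ⇒ m₃ = -59998.0408/7 = -8571.14869
m₂^(3/2) = 305.38776^(1.5) = 5336.75701
g1 = m₃ / m₂^(3/2) = -8571.14869 / 5336.75701 ≈ -1.606

-1.606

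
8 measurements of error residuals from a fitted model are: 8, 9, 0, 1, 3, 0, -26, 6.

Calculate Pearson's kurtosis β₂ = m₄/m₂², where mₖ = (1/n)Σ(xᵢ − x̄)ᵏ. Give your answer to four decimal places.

x̄ = 0.1250
Σ(xᵢ − x̄)² = 866.8750 ⇒ m₂ = 108.35938
Σ(xᵢ − x̄)⁴ = 477137.7754 ⇒ m₄ = 59642.22192
m₂² = 11741.75415
β₂ = m₄/m₂² = 59642.22192 / 11741.75415 ≈ 5.0795

5.0795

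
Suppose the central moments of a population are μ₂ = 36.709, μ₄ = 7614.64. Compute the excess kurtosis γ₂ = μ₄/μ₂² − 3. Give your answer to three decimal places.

2.651

μ₂² = 36.709² = 1347.55068
μ₄/μ₂² = 7614.64 / 1347.55068 = 5.65073
γ₂ = 5.65073 − 3 ≈ 2.651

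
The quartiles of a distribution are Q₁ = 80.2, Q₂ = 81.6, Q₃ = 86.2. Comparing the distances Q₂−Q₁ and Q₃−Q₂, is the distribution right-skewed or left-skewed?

right-skewed

Q₂ − Q₁ = 1.4;  Q₃ − Q₂ = 4.6
Q₃ − Q₂ > Q₂ − Q₁ ⇒ the upper half is more spread out ⇒ right-skewed.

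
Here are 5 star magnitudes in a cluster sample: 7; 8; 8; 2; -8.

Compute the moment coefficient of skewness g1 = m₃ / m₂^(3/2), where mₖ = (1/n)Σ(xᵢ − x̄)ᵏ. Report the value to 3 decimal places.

-1.085

x̄ = (7 + 8 + 8 + 2 - 8) / 5 = 3.4000
deviations (xᵢ − x̄): 3.6000, 4.6000, 4.6000, -1.4000, -11.4000
Σ(xᵢ − x̄)² = 187.2000 ⇒ m₂ = 187.2000/5 = 37.44000
Σ(xᵢ − x̄)³ = -1242.9600 ⇒ m₃ = -1242.9600/5 = -248.59200
m₂^(3/2) = 37.44000^(1.5) = 229.08875
g1 = m₃ / m₂^(3/2) = -248.59200 / 229.08875 ≈ -1.085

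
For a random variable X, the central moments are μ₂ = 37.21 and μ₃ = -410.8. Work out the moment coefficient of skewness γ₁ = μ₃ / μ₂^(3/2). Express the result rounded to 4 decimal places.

σ = √μ₂ = √37.21 = 6.10000
σ³ = μ₂^(3/2) = 226.98100
γ₁ = μ₃/σ³ = -410.8 / 226.98100 ≈ -1.8098

-1.8098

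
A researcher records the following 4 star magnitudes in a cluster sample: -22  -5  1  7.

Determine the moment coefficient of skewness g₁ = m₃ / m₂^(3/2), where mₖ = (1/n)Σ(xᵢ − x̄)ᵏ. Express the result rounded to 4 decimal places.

x̄ = (-22 - 5 + 1 + 7) / 4 = -4.7500
deviations (xᵢ − x̄): -17.2500, -0.2500, 5.7500, 11.7500
Σ(xᵢ − x̄)² = 468.7500 ⇒ m₂ = 468.7500/4 = 117.18750
Σ(xᵢ − x̄)³ = -3320.6250 ⇒ m₃ = -3320.6250/4 = -830.15625
m₂^(3/2) = 117.18750^(1.5) = 1268.59190
g₁ = m₃ / m₂^(3/2) = -830.15625 / 1268.59190 ≈ -0.6544

-0.6544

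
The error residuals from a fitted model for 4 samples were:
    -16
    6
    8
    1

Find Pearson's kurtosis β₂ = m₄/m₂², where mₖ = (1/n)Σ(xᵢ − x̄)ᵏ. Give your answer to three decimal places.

2.128

x̄ = -0.2500
Σ(xᵢ − x̄)² = 356.7500 ⇒ m₂ = 89.18750
Σ(xᵢ − x̄)⁴ = 67695.8281 ⇒ m₄ = 16923.95703
m₂² = 7954.41016
β₂ = m₄/m₂² = 16923.95703 / 7954.41016 ≈ 2.128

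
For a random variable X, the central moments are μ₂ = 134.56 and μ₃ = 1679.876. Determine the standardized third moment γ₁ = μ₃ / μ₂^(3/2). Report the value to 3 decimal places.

1.076

σ = √μ₂ = √134.56 = 11.60000
σ³ = μ₂^(3/2) = 1560.89600
γ₁ = μ₃/σ³ = 1679.876 / 1560.89600 ≈ 1.076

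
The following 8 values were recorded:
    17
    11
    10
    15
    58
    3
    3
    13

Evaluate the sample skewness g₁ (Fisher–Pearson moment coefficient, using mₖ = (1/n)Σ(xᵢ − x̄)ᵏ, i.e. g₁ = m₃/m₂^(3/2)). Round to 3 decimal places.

1.890

x̄ = (17 + 11 + 10 + 15 + 58 + 3 + 3 + 13) / 8 = 16.2500
deviations (xᵢ − x̄): 0.7500, -5.2500, -6.2500, -1.2500, 41.7500, -13.2500, -13.2500, -3.2500
Σ(xᵢ − x̄)² = 2173.5000 ⇒ m₂ = 2173.5000/8 = 271.68750
Σ(xᵢ − x̄)³ = 67695.7500 ⇒ m₃ = 67695.7500/8 = 8461.96875
m₂^(3/2) = 271.68750^(1.5) = 4478.21032
g₁ = m₃ / m₂^(3/2) = 8461.96875 / 4478.21032 ≈ 1.890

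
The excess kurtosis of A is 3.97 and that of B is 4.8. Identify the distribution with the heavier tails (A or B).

Higher excess kurtosis ⇒ heavier tails relative to the normal distribution.
3.97 vs 4.8: the larger is 4.8, so B has heavier tails.

B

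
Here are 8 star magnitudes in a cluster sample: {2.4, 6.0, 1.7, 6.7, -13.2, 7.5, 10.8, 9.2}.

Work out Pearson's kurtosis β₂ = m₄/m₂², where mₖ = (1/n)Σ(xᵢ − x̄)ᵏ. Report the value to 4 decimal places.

x̄ = 3.8875
Σ(xᵢ − x̄)² = 400.4087 ⇒ m₂ = 50.05109
Σ(xᵢ − x̄)⁴ = 88614.1581 ⇒ m₄ = 11076.76977
m₂² = 2505.11199
β₂ = m₄/m₂² = 11076.76977 / 2505.11199 ≈ 4.4217

4.4217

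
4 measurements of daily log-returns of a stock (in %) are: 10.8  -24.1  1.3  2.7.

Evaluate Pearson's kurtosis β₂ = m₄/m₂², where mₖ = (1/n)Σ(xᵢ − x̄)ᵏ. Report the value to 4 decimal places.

2.1776

x̄ = -2.3250
Σ(xᵢ − x̄)² = 684.8075 ⇒ m₂ = 171.20188
Σ(xᵢ − x̄)⁴ = 255304.5308 ⇒ m₄ = 63826.13271
m₂² = 29310.08200
β₂ = m₄/m₂² = 63826.13271 / 29310.08200 ≈ 2.1776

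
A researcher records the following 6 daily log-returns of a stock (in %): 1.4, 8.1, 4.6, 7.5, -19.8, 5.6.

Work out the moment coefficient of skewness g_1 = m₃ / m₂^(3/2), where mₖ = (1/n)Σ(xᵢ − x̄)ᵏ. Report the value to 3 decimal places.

-1.595

x̄ = (1.4 + 8.1 + 4.6 + 7.5 - 19.8 + 5.6) / 6 = 1.2333
deviations (xᵢ − x̄): 0.1667, 6.8667, 3.3667, 6.2667, -21.0333, 4.3667
Σ(xᵢ − x̄)² = 559.2533 ⇒ m₂ = 559.2533/6 = 93.20889
Σ(xᵢ − x̄)³ = -8613.8736 ⇒ m₃ = -8613.8736/6 = -1435.64559
m₂^(3/2) = 93.20889^(1.5) = 899.88289
g_1 = m₃ / m₂^(3/2) = -1435.64559 / 899.88289 ≈ -1.595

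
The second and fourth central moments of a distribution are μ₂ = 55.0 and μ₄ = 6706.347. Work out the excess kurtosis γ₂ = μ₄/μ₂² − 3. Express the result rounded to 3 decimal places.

μ₂² = 55.0² = 3025.00000
μ₄/μ₂² = 6706.347 / 3025.00000 = 2.21697
γ₂ = 2.21697 − 3 ≈ -0.783

-0.783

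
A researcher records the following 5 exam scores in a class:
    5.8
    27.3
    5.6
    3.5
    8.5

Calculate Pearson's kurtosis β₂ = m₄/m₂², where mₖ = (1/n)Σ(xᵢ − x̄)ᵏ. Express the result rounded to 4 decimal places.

x̄ = 10.1400
Σ(xᵢ − x̄)² = 380.6920 ⇒ m₂ = 76.13840
Σ(xᵢ − x̄)⁴ = 89440.7342 ⇒ m₄ = 17888.14685
m₂² = 5797.05595
β₂ = m₄/m₂² = 17888.14685 / 5797.05595 ≈ 3.0857

3.0857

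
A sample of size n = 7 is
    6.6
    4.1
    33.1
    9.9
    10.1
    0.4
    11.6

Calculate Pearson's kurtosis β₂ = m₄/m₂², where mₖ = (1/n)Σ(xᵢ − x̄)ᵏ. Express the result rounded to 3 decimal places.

4.059

x̄ = 10.8286
Σ(xᵢ − x̄)² = 669.9143 ⇒ m₂ = 95.70204
Σ(xᵢ − x̄)⁴ = 260230.8793 ⇒ m₄ = 37175.83991
m₂² = 9158.88062
β₂ = m₄/m₂² = 37175.83991 / 9158.88062 ≈ 4.059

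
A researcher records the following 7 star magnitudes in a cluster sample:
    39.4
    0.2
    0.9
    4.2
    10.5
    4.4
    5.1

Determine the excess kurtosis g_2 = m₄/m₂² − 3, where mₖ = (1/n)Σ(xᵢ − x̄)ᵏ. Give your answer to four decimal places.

x̄ = 9.2429
Σ(xᵢ − x̄)² = 1128.4571 ⇒ m₂ = 161.20816
Σ(xᵢ − x̄)⁴ = 840130.5599 ⇒ m₄ = 120018.65142
m₂² = 25988.07190
g_2 = m₄/m₂² − 3 = 4.61822 − 3 ≈ 1.6182

1.6182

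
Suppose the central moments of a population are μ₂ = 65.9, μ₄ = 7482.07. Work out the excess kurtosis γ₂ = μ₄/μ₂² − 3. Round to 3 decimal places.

-1.277

μ₂² = 65.9² = 4342.81000
μ₄/μ₂² = 7482.07 / 4342.81000 = 1.72286
γ₂ = 1.72286 − 3 ≈ -1.277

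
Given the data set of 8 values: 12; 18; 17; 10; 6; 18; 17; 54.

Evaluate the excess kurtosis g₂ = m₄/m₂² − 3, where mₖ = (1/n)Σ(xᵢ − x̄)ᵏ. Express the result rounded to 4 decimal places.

x̄ = 19.0000
Σ(xᵢ − x̄)² = 1534.0000 ⇒ m₂ = 191.75000
Σ(xᵢ − x̄)⁴ = 1538182.0000 ⇒ m₄ = 192272.75000
m₂² = 36768.06250
g₂ = m₄/m₂² − 3 = 5.22934 − 3 ≈ 2.2293

2.2293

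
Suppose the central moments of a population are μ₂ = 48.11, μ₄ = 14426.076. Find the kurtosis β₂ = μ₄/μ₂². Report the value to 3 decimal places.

6.233

μ₂² = 48.11² = 2314.57210
μ₄/μ₂² = 14426.076 / 2314.57210 = 6.23272
β₂ ≈ 6.233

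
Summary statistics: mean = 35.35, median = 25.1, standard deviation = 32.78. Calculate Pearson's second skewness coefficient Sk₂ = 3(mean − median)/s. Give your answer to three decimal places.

Sk₂ = 3(35.35 − 25.1) / 32.78 = 3 × 10.2500 / 32.78
    = 30.7500 / 32.78 ≈ 0.938

0.938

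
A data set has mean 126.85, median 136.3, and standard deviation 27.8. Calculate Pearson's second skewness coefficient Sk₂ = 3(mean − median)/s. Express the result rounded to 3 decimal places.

-1.020

Sk₂ = 3(126.85 − 136.3) / 27.8 = 3 × -9.4500 / 27.8
    = -28.3500 / 27.8 ≈ -1.020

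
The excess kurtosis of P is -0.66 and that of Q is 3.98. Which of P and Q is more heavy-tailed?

Higher excess kurtosis ⇒ heavier tails relative to the normal distribution.
-0.66 vs 3.98: the larger is 3.98, so Q has heavier tails. (Q is leptokurtic — heavier-than-normal tails; the other is platykurtic.)

Q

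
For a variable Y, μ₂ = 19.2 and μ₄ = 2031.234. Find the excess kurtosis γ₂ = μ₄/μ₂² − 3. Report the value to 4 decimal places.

μ₂² = 19.2² = 368.64000
μ₄/μ₂² = 2031.234 / 368.64000 = 5.51007
γ₂ = 5.51007 − 3 ≈ 2.5101

2.5101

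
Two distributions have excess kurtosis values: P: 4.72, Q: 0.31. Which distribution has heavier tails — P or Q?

P

Higher excess kurtosis ⇒ heavier tails relative to the normal distribution.
4.72 vs 0.31: the larger is 4.72, so P has heavier tails.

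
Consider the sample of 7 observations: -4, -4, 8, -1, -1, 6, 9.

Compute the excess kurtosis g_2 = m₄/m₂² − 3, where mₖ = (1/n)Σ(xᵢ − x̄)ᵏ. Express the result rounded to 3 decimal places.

x̄ = 1.8571
Σ(xᵢ − x̄)² = 190.8571 ⇒ m₂ = 27.26531
Σ(xᵢ − x̄)⁴ = 6808.6647 ⇒ m₄ = 972.66639
m₂² = 743.39692
g_2 = m₄/m₂² − 3 = 1.30841 − 3 ≈ -1.692

-1.692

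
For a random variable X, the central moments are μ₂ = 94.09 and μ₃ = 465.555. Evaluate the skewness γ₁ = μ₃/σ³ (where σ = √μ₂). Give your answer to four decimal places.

σ = √μ₂ = √94.09 = 9.70000
σ³ = μ₂^(3/2) = 912.67300
γ₁ = μ₃/σ³ = 465.555 / 912.67300 ≈ 0.5101

0.5101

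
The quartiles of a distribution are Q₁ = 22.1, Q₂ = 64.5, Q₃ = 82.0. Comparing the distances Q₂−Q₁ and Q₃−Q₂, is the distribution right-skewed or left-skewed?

left-skewed

Q₂ − Q₁ = 42.4;  Q₃ − Q₂ = 17.5
Q₂ − Q₁ > Q₃ − Q₂ ⇒ the lower half is more spread out ⇒ left-skewed.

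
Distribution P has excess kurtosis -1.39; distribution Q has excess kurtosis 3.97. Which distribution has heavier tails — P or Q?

Higher excess kurtosis ⇒ heavier tails relative to the normal distribution.
-1.39 vs 3.97: the larger is 3.97, so Q has heavier tails. (Q is leptokurtic — heavier-than-normal tails; the other is platykurtic.)

Q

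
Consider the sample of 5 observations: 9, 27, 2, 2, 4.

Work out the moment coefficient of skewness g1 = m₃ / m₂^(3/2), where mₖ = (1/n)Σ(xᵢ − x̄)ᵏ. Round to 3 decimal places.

x̄ = (9 + 27 + 2 + 2 + 4) / 5 = 8.8000
deviations (xᵢ − x̄): 0.2000, 18.2000, -6.8000, -6.8000, -4.8000
Σ(xᵢ − x̄)² = 446.8000 ⇒ m₂ = 446.8000/5 = 89.36000
Σ(xᵢ − x̄)³ = 5289.1200 ⇒ m₃ = 5289.1200/5 = 1057.82400
m₂^(3/2) = 89.36000^(1.5) = 844.72382
g1 = m₃ / m₂^(3/2) = 1057.82400 / 844.72382 ≈ 1.252

1.252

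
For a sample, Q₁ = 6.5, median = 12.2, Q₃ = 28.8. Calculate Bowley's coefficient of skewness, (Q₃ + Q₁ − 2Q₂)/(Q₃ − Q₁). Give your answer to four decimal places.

numerator: Q₃ + Q₁ − 2Q₂ = 28.8 + 6.5 − 2×12.2 = 10.9000
denominator: Q₃ − Q₁ = 28.8 − 6.5 = 22.3000
Bowley skewness = 10.9000 / 22.3000 ≈ 0.4888

0.4888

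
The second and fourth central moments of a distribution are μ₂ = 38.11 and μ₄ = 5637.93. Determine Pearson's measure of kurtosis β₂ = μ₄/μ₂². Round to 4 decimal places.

3.8819

μ₂² = 38.11² = 1452.37210
μ₄/μ₂² = 5637.93 / 1452.37210 = 3.88188
β₂ ≈ 3.8819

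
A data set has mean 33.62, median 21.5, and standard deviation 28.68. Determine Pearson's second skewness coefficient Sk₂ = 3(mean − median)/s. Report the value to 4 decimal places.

1.2678

Sk₂ = 3(33.62 − 21.5) / 28.68 = 3 × 12.1200 / 28.68
    = 36.3600 / 28.68 ≈ 1.2678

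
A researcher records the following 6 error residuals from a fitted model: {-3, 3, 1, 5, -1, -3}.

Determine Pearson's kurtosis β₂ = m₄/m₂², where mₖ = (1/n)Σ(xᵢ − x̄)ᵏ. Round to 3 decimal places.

1.635

x̄ = 0.3333
Σ(xᵢ − x̄)² = 53.3333 ⇒ m₂ = 8.88889
Σ(xᵢ − x̄)⁴ = 775.1111 ⇒ m₄ = 129.18519
m₂² = 79.01235
β₂ = m₄/m₂² = 129.18519 / 79.01235 ≈ 1.635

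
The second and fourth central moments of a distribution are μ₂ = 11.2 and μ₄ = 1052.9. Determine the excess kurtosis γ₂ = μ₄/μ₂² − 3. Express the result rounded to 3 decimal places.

μ₂² = 11.2² = 125.44000
μ₄/μ₂² = 1052.9 / 125.44000 = 8.39365
γ₂ = 8.39365 − 3 ≈ 5.394

5.394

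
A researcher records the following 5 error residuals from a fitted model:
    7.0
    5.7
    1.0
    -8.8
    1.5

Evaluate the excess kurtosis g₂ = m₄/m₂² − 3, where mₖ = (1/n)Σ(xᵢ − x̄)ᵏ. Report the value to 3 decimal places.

x̄ = 1.2800
Σ(xᵢ − x̄)² = 153.9880 ⇒ m₂ = 30.79760
Σ(xᵢ − x̄)⁴ = 11776.0336 ⇒ m₄ = 2355.20673
m₂² = 948.49217
g₂ = m₄/m₂² − 3 = 2.48311 − 3 ≈ -0.517

-0.517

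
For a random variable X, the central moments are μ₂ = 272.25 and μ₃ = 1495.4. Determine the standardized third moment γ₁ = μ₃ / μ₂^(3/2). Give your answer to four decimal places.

σ = √μ₂ = √272.25 = 16.50000
σ³ = μ₂^(3/2) = 4492.12500
γ₁ = μ₃/σ³ = 1495.4 / 4492.12500 ≈ 0.3329

0.3329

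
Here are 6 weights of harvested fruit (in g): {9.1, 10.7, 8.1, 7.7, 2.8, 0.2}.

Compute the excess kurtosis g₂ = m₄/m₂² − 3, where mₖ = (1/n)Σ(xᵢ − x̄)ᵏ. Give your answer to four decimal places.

x̄ = 6.4333
Σ(xᵢ − x̄)² = 81.7533 ⇒ m₂ = 13.62556
Σ(xᵢ − x̄)⁴ = 2076.1972 ⇒ m₄ = 346.03286
m₂² = 185.65576
g₂ = m₄/m₂² − 3 = 1.86384 − 3 ≈ -1.1362

-1.1362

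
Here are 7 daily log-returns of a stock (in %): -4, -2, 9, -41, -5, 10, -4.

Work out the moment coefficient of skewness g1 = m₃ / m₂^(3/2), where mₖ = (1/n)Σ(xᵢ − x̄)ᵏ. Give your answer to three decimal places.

-1.438

x̄ = (-4 - 2 + 9 - 41 - 5 + 10 - 4) / 7 = -5.2857
deviations (xᵢ − x̄): 1.2857, 3.2857, 14.2857, -35.7143, 0.2857, 15.2857, 1.2857
Σ(xᵢ − x̄)² = 1727.4286 ⇒ m₂ = 1727.4286/7 = 246.77551
Σ(xᵢ − x̄)³ = -39027.1837 ⇒ m₃ = -39027.1837/7 = -5575.31195
m₂^(3/2) = 246.77551^(1.5) = 3876.61871
g1 = m₃ / m₂^(3/2) = -5575.31195 / 3876.61871 ≈ -1.438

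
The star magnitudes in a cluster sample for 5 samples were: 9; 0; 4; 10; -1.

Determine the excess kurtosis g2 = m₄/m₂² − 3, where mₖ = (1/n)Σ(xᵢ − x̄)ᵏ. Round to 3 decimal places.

x̄ = 4.4000
Σ(xᵢ − x̄)² = 101.2000 ⇒ m₂ = 20.24000
Σ(xᵢ − x̄)⁴ = 2656.3360 ⇒ m₄ = 531.26720
m₂² = 409.65760
g2 = m₄/m₂² − 3 = 1.29686 − 3 ≈ -1.703

-1.703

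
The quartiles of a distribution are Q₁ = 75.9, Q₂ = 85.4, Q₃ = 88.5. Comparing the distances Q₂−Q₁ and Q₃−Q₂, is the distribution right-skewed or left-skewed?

Q₂ − Q₁ = 9.5;  Q₃ − Q₂ = 3.1
Q₂ − Q₁ > Q₃ − Q₂ ⇒ the lower half is more spread out ⇒ left-skewed.

left-skewed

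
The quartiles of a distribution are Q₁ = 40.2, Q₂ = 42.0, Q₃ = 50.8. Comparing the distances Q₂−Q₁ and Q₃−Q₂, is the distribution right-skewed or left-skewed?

Q₂ − Q₁ = 1.8;  Q₃ − Q₂ = 8.8
Q₃ − Q₂ > Q₂ − Q₁ ⇒ the upper half is more spread out ⇒ right-skewed.

right-skewed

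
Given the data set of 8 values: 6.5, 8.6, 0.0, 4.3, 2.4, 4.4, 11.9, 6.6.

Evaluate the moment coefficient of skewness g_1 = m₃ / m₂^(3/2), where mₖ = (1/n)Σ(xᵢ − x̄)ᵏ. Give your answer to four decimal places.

0.2132

x̄ = (6.5 + 8.6 + 0.0 + 4.3 + 2.4 + 4.4 + 11.9 + 6.6) / 8 = 5.5875
deviations (xᵢ − x̄): 0.9125, 3.0125, -5.5875, -1.2875, -3.1875, -1.1875, 6.3125, 1.0125
Σ(xᵢ − x̄)² = 95.2288 ⇒ m₂ = 95.2288/8 = 11.90359
Σ(xᵢ − x̄)³ = 70.0381 ⇒ m₃ = 70.0381/8 = 8.75476
m₂^(3/2) = 11.90359^(1.5) = 41.06929
g_1 = m₃ / m₂^(3/2) = 8.75476 / 41.06929 ≈ 0.2132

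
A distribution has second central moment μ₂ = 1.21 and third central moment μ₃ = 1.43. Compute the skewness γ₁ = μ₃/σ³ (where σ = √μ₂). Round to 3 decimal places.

1.074

σ = √μ₂ = √1.21 = 1.10000
σ³ = μ₂^(3/2) = 1.33100
γ₁ = μ₃/σ³ = 1.43 / 1.33100 ≈ 1.074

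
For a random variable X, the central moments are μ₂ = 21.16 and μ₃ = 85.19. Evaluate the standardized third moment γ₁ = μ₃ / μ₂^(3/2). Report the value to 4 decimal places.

0.8752

σ = √μ₂ = √21.16 = 4.60000
σ³ = μ₂^(3/2) = 97.33600
γ₁ = μ₃/σ³ = 85.19 / 97.33600 ≈ 0.8752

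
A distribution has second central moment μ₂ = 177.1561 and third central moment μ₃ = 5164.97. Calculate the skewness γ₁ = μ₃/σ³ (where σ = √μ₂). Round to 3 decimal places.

2.190

σ = √μ₂ = √177.1561 = 13.31000
σ³ = μ₂^(3/2) = 2357.94769
γ₁ = μ₃/σ³ = 5164.97 / 2357.94769 ≈ 2.190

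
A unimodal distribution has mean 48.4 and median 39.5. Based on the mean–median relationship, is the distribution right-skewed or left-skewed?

mean − median = 48.4 − 39.5 = 8.9
mean > median ⇒ the longer tail is on the right ⇒ right-skewed (positively skewed).

right-skewed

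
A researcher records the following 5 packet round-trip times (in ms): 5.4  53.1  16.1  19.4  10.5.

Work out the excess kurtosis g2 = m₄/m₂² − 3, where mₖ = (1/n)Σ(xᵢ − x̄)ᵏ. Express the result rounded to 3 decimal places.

x̄ = 20.9000
Σ(xᵢ − x̄)² = 1410.5400 ⇒ m₂ = 282.10800
Σ(xᵢ − x̄)⁴ = 1144991.7378 ⇒ m₄ = 228998.34756
m₂² = 79584.92366
g2 = m₄/m₂² − 3 = 2.87741 − 3 ≈ -0.123

-0.123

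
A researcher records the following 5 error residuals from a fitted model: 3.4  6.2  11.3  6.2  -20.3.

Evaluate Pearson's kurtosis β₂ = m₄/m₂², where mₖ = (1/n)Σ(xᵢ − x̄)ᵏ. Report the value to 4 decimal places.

x̄ = 1.3600
Σ(xᵢ − x̄)² = 618.9720 ⇒ m₂ = 123.79440
Σ(xᵢ − x̄)⁴ = 230983.9648 ⇒ m₄ = 46196.79295
m₂² = 15325.05347
β₂ = m₄/m₂² = 46196.79295 / 15325.05347 ≈ 3.0145

3.0145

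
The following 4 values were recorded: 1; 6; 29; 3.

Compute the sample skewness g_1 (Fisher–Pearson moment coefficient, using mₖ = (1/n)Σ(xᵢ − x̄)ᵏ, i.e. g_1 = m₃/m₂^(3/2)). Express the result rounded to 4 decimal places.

1.0700

x̄ = (1 + 6 + 29 + 3) / 4 = 9.7500
deviations (xᵢ − x̄): -8.7500, -3.7500, 19.2500, -6.7500
Σ(xᵢ − x̄)² = 506.7500 ⇒ m₂ = 506.7500/4 = 126.68750
Σ(xᵢ − x̄)³ = 6103.1250 ⇒ m₃ = 6103.1250/4 = 1525.78125
m₂^(3/2) = 126.68750^(1.5) = 1425.93802
g_1 = m₃ / m₂^(3/2) = 1525.78125 / 1425.93802 ≈ 1.0700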